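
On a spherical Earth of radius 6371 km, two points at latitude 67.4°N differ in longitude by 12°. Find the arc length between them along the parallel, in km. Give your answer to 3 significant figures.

513 km

Arc length along a parallel = R cos φ · Δλ (with Δλ in radians).
= 6371 × cos 67.4° × (12° × π/180) = 6371 × 0.3843 × 0.2094 ≈ 513 km.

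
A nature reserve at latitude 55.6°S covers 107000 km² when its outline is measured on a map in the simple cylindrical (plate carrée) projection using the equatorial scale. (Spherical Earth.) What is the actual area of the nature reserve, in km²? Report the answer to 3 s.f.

60500 km²

In the plate carrée (x = Rλ, y = Rφ), meridians are true-scale (h = 1) and parallels are stretched by k = sec φ.
Areal scale = h·k = 1 × sec φ; at 55.6°, h = 1.000, k = 1.770, so h·k = 1.770.
True area = apparent / (areal scale) = 107000 / 1.770 ≈ 60500 km².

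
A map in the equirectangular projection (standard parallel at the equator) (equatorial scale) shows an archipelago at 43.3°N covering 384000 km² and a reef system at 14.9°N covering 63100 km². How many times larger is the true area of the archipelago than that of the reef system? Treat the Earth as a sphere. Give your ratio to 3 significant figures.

On the plate carrée, areal scale = h·k = 1 × sec φ, so true area = apparent × cos φ.
True area of archipelago: 384000 × cos(43.3°) = 384000 × 0.7278 = 279500 km².
True area of reef system: 63100 × cos(14.9°) = 63100 × 0.9664 = 60980 km².
Ratio = 279500 / 60980 ≈ 4.58.

4.58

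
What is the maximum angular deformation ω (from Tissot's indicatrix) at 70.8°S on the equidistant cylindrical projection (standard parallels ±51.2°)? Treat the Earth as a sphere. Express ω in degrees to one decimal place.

With standard parallel φ₀ = 51.2°, the equirectangular projection gives x = Rλ cos φ₀, y = Rφ, so h = 1 and k = cos 51.2° / cos φ.
At 70.8°: h = 1.000, k = 1.905; principal scales a = 1.905, b = 1.000.
sin(ω/2) = (a − b)/(a + b) = 0.9053/2.905 = 0.3116, so ω = 2 arcsin(0.3116) ≈ 36.3°.

36.3°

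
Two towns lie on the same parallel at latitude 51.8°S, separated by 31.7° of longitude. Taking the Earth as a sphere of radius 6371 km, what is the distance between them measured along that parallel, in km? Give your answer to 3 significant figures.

Arc length along a parallel = R cos φ · Δλ (with Δλ in radians).
= 6371 × cos 51.8° × (31.7° × π/180) = 6371 × 0.6184 × 0.5533 ≈ 2180 km.

2180 km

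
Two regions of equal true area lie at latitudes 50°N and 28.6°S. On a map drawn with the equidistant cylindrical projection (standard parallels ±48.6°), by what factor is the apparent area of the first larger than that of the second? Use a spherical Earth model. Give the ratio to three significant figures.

1.37

With standard parallel φ₀ = 48.6°, the equirectangular projection gives x = Rλ cos φ₀, y = Rφ, so h = 1 and k = cos 48.6° / cos φ.
Areal scale at 50°: h·k = 1.000 × 1.029 = 1.029.
Areal scale at 28.6°: h·k = 1.000 × 0.7532 = 0.7532.
Ratio = 1.029/0.7532 ≈ 1.37.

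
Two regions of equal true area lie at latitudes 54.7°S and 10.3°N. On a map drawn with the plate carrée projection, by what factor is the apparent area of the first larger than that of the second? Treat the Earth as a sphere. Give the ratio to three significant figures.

1.70

In the plate carrée (x = Rλ, y = Rφ), meridians are true-scale (h = 1) and parallels are stretched by k = sec φ.
Areal scale at 54.7°: h·k = 1.000 × 1.731 = 1.731.
Areal scale at 10.3°: h·k = 1.000 × 1.016 = 1.016.
Ratio = 1.731/1.016 ≈ 1.70.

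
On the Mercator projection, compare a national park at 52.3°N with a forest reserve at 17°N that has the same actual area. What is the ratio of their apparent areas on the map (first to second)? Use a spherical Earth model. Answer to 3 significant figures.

On Mercator, area is exaggerated by sec²φ = 1/cos²φ.
At 52.3°: sec²(52.3°) = 1/0.6115² = 2.674.
At 17°: sec²(17°) = 1/0.9563² = 1.093.
Ratio = 2.674/1.093 = cos²(17°)/cos²(52.3°) ≈ 2.45.

2.45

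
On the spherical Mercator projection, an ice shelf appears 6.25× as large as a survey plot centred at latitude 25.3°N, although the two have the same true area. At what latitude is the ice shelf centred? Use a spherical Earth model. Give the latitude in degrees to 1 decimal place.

68.8°

On Mercator, (apparent₁)/(apparent₂) = sec²φ₁ / sec²φ₂ when true areas are equal.
cos²φ₂ / cos²φ₁ = 6.25  ⇒  cos φ₁ = cos 25.3° / √6.25 = 0.9041/2.500 = 0.3616.
φ₁ = arccos(0.3616) ≈ 68.8°.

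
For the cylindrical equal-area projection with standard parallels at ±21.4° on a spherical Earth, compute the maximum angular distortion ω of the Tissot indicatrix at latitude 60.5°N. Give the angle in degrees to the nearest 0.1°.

68.5°

A cylindrical equal-area projection with standard parallel φ₀ has meridian scale h = cos φ / cos φ₀ and parallel scale k = cos φ₀ / cos φ (so areas are preserved, h·k = 1).
At 60.5°: h = 0.5289, k = 1.891; principal scales a = 1.891, b = 0.5289.
sin(ω/2) = (a − b)/(a + b) = 1.362/2.420 = 0.5628, so ω = 2 arcsin(0.5628) ≈ 68.5°.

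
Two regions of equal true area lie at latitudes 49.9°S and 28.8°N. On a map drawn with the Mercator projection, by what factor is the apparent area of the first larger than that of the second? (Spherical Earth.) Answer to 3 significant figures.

1.85

Mercator areal scale is sec²φ.
At 49.9°: sec²(49.9°) = 1/0.6441² = 2.410.
At 28.8°: sec²(28.8°) = 1/0.8763² = 1.302.
Ratio = 2.410/1.302 = cos²(28.8°)/cos²(49.9°) ≈ 1.85.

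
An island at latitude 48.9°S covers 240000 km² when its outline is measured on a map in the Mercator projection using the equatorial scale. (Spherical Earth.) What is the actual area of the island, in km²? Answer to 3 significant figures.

The Mercator projection is conformal; its linear scale factor is the same in every direction and equals sec φ = 1/cos φ.
Areal scale = k² = sec²φ = 1/cos²(48.9°) = 1/0.6574² = 2.314.
True area = apparent / (areal scale) = 240000 / 2.314 ≈ 104000 km².

104000 km²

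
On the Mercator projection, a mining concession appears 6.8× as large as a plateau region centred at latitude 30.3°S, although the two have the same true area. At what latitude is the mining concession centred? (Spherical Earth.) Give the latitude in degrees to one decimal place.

70.7°

For equal true areas on Mercator, apparent areas scale as sec²φ, so the ratio is cos²φ₂ / cos²φ₁.
cos²φ₂ / cos²φ₁ = 6.8  ⇒  cos φ₁ = cos 30.3° / √6.8 = 0.8634/2.608 = 0.3311.
φ₁ = arccos(0.3311) ≈ 70.7°.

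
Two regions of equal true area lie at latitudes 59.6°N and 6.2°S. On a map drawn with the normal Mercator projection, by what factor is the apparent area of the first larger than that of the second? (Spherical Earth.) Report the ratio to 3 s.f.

Mercator areal scale is sec²φ.
At 59.6°: sec²(59.6°) = 1/0.5060² = 3.905.
At 6.2°: sec²(6.2°) = 1/0.9942² = 1.012.
Ratio = 3.905/1.012 = cos²(6.2°)/cos²(59.6°) ≈ 3.86.

3.86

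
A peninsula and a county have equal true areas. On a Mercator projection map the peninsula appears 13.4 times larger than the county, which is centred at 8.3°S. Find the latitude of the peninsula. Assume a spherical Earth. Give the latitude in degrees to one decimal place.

For equal true areas on Mercator, apparent areas scale as sec²φ, so the ratio is cos²φ₂ / cos²φ₁.
cos²φ₂ / cos²φ₁ = 13.4  ⇒  cos φ₁ = cos 8.3° / √13.4 = 0.9895/3.661 = 0.2703.
φ₁ = arccos(0.2703) ≈ 74.3°.

74.3°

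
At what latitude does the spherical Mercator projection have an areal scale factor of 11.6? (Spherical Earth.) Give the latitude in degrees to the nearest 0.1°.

72.9°

Mercator areal scale is sec²φ.
sec²φ = 11.6  ⇒  cos²φ = 0.08621  ⇒  cos φ = 0.2936.
φ = arccos(0.2936) ≈ 72.9°.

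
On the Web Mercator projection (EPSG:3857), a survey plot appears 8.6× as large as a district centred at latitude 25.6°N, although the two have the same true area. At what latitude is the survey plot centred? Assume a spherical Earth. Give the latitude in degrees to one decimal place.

For equal true areas on Mercator, apparent areas scale as sec²φ, so the ratio is cos²φ₂ / cos²φ₁.
cos²φ₂ / cos²φ₁ = 8.6  ⇒  cos φ₁ = cos 25.6° / √8.6 = 0.9018/2.933 = 0.3075.
φ₁ = arccos(0.3075) ≈ 72.1°.

72.1°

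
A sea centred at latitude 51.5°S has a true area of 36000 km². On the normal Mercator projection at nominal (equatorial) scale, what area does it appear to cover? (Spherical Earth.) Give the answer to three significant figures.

92900 km²

Mercator is conformal, so the point scale is isotropic: h = k = sec φ = 1/cos φ.
Areal scale = k² = sec²φ = 1/cos²(51.5°) = 1/0.6225² = 2.580.
Apparent area = 36000 × 2.580 ≈ 92900 km².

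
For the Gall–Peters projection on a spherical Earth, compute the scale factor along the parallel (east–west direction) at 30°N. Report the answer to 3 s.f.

The Gall–Peters projection is cylindrical equal-area with φ₀ = 45°. For cylindrical equal-area with standard parallel φ₀, h = cos φ / cos φ₀ and k = cos φ₀ / cos φ, so h·k = 1.
k = cos 45° / cos 30° = 0.7071/0.8660 = 0.8165.

0.816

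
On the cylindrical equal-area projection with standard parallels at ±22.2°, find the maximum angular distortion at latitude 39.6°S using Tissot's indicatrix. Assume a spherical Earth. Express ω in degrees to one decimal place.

For cylindrical equal-area with standard parallel φ₀, h = cos φ / cos φ₀ and k = cos φ₀ / cos φ, so h·k = 1.
At 39.6°: h = 0.8322, k = 1.202; principal scales a = 1.202, b = 0.8322.
sin(ω/2) = (a − b)/(a + b) = 0.3694/2.034 = 0.1816, so ω = 2 arcsin(0.1816) ≈ 20.9°.

20.9°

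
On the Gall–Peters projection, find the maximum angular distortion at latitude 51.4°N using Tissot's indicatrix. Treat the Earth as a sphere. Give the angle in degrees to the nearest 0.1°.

Gall–Peters is a cylindrical equal-area projection with standard parallels at ±45°. A cylindrical equal-area projection with standard parallel φ₀ has meridian scale h = cos φ / cos φ₀ and parallel scale k = cos φ₀ / cos φ (so areas are preserved, h·k = 1).
At 51.4°: h = 0.8823, k = 1.133; principal scales a = 1.133, b = 0.8823.
sin(ω/2) = (a − b)/(a + b) = 0.2511/2.016 = 0.1246, so ω = 2 arcsin(0.1246) ≈ 14.3°.

14.3°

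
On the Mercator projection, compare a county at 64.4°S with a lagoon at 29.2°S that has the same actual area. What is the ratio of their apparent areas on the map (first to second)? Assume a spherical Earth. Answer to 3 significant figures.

Mercator is conformal with k = sec φ, so areal scale = k² = sec²φ.
At 64.4°: sec²(64.4°) = 1/0.4321² = 5.356.
At 29.2°: sec²(29.2°) = 1/0.8729² = 1.312.
Ratio = 5.356/1.312 = cos²(29.2°)/cos²(64.4°) ≈ 4.08.

4.08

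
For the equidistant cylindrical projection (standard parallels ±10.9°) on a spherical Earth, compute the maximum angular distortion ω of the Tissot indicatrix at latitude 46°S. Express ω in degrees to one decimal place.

19.7°

In the equirectangular projection with standard parallel φ₀ = 10.9° (x = Rλ cos φ₀, y = Rφ), meridians are true-scale (h = 1) and the parallel scale is k = cos φ₀ / cos φ.
At 46°: h = 1.000, k = 1.414; principal scales a = 1.414, b = 1.000.
sin(ω/2) = (a − b)/(a + b) = 0.4136/2.414 = 0.1714, so ω = 2 arcsin(0.1714) ≈ 19.7°.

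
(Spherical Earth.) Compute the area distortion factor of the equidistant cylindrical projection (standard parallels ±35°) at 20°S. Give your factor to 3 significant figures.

0.872

The equidistant cylindrical projection with φ₀ = 35° has h = 1 (meridians true) and k = cos φ₀ / cos φ along parallels.
Areal scale = h·k = 1 × cos φ₀ / cos φ; at 20°, h = 1.000, k = 0.8717, so h·k = 0.8717.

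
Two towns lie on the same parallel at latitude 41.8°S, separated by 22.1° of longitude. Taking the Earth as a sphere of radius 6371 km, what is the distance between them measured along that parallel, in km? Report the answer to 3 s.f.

1830 km

Arc length along a parallel = R cos φ · Δλ (with Δλ in radians).
= 6371 × cos 41.8° × (22.1° × π/180) = 6371 × 0.7455 × 0.3857 ≈ 1830 km.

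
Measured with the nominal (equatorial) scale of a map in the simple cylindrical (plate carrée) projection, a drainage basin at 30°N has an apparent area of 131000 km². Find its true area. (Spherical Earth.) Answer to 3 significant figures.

113000 km²

Plate carrée maps x = Rλ, y = Rφ. The meridian scale is h = 1 and the parallel scale is k = 1/cos φ = sec φ.
Areal scale = h·k = 1 × sec φ; at 30°, h = 1.000, k = 1.155, so h·k = 1.155.
True area = apparent / (areal scale) = 131000 / 1.155 ≈ 113000 km².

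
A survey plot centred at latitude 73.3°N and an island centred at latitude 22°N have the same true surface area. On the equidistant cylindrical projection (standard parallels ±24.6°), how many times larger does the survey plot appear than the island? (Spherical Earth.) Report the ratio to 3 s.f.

3.23

In the equirectangular projection with standard parallel φ₀ = 24.6° (x = Rλ cos φ₀, y = Rφ), meridians are true-scale (h = 1) and the parallel scale is k = cos φ₀ / cos φ.
Areal scale at 73.3°: h·k = 1.000 × 3.164 = 3.164.
Areal scale at 22°: h·k = 1.000 × 0.9806 = 0.9806.
Ratio = 3.164/0.9806 ≈ 3.23.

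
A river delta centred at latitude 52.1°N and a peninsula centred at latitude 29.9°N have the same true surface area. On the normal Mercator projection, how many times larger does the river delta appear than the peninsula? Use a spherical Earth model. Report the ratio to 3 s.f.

1.99

On Mercator, area is exaggerated by sec²φ = 1/cos²φ.
At 52.1°: sec²(52.1°) = 1/0.6143² = 2.650.
At 29.9°: sec²(29.9°) = 1/0.8669² = 1.331.
Ratio = 2.650/1.331 = cos²(29.9°)/cos²(52.1°) ≈ 1.99.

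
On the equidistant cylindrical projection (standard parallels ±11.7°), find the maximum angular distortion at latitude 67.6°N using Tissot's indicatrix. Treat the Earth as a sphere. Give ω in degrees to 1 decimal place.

52.2°

The equidistant cylindrical projection with φ₀ = 11.7° has h = 1 (meridians true) and k = cos φ₀ / cos φ along parallels.
At 67.6°: h = 1.000, k = 2.570; principal scales a = 2.570, b = 1.000.
sin(ω/2) = (a − b)/(a + b) = 1.570/3.570 = 0.4397, so ω = 2 arcsin(0.4397) ≈ 52.2°.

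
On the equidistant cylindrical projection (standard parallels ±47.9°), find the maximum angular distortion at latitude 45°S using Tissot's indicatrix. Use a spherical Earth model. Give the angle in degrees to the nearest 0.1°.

3.1°

In the equirectangular projection with standard parallel φ₀ = 47.9° (x = Rλ cos φ₀, y = Rφ), meridians are true-scale (h = 1) and the parallel scale is k = cos φ₀ / cos φ.
At 45°: h = 1.000, k = 0.9481; principal scales a = 1.000, b = 0.9481.
sin(ω/2) = (a − b)/(a + b) = 0.05187/1.948 = 0.02663, so ω = 2 arcsin(0.02663) ≈ 3.1°.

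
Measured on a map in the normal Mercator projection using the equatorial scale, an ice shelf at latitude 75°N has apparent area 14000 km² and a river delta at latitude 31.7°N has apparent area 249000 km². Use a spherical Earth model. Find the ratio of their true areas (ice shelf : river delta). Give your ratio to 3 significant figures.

Since Mercator area scale is 1/cos²φ, the true area equals the apparent area multiplied by cos²φ.
True area of ice shelf: 14000 × cos²(75°) = 14000 × 0.06699 = 937.8 km².
True area of river delta: 249000 × cos²(31.7°) = 249000 × 0.7239 = 180200 km².
Ratio = 937.8 / 180200 ≈ 0.00520.

0.00520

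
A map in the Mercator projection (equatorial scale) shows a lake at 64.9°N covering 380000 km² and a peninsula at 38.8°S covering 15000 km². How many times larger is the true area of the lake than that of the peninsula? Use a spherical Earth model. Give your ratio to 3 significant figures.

Mercator's areal exaggeration is sec²φ; hence true area = (apparent area) · cos²φ.
True area of lake: 380000 × cos²(64.9°) = 380000 × 0.1799 = 68380 km².
True area of peninsula: 15000 × cos²(38.8°) = 15000 × 0.6074 = 9111 km².
Ratio = 68380 / 9111 ≈ 7.51.

7.51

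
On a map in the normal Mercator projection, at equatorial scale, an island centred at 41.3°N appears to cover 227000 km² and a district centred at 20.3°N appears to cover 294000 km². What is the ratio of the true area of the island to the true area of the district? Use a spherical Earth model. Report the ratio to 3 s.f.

0.495

On Mercator the areal scale is sec²φ, so true area = apparent × cos²φ.
True area of island: 227000 × cos²(41.3°) = 227000 × 0.5644 = 128100 km².
True area of district: 294000 × cos²(20.3°) = 294000 × 0.8796 = 258600 km².
Ratio = 128100 / 258600 ≈ 0.495.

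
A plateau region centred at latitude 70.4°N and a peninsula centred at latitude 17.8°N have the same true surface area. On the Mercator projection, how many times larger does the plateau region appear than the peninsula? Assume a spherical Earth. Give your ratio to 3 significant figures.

On Mercator, area is exaggerated by sec²φ = 1/cos²φ.
At 70.4°: sec²(70.4°) = 1/0.3355² = 8.887.
At 17.8°: sec²(17.8°) = 1/0.9521² = 1.103.
Ratio = 8.887/1.103 = cos²(17.8°)/cos²(70.4°) ≈ 8.06.

8.06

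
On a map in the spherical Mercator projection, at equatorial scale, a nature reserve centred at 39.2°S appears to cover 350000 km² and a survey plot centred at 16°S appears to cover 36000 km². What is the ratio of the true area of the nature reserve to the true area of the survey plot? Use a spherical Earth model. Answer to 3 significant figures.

6.32

On Mercator the areal scale is sec²φ, so true area = apparent × cos²φ.
True area of nature reserve: 350000 × cos²(39.2°) = 350000 × 0.6005 = 210200 km².
True area of survey plot: 36000 × cos²(16°) = 36000 × 0.9240 = 33260 km².
Ratio = 210200 / 33260 ≈ 6.32.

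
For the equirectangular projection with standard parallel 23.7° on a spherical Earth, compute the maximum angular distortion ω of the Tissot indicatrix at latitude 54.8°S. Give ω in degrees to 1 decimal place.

26.3°

With standard parallel φ₀ = 23.7°, the equirectangular projection gives x = Rλ cos φ₀, y = Rφ, so h = 1 and k = cos 23.7° / cos φ.
At 54.8°: h = 1.000, k = 1.588; principal scales a = 1.588, b = 1.000.
sin(ω/2) = (a − b)/(a + b) = 0.5885/2.588 = 0.2274, so ω = 2 arcsin(0.2274) ≈ 26.3°.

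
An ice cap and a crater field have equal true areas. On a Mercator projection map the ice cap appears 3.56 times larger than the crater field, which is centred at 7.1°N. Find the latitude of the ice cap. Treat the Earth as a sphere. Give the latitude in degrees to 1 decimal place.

Mercator areal scale is sec²φ, so apparent-area ratio = sec²φ₁ / sec²φ₂ = cos²φ₂ / cos²φ₁.
cos²φ₂ / cos²φ₁ = 3.56  ⇒  cos φ₁ = cos 7.1° / √3.56 = 0.9923/1.887 = 0.5259.
φ₁ = arccos(0.5259) ≈ 58.3°.

58.3°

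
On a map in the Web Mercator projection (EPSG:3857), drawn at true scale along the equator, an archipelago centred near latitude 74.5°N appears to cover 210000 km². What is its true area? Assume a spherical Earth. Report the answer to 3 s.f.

The Mercator projection is conformal; its linear scale factor is the same in every direction and equals sec φ = 1/cos φ.
Areal scale = k² = sec²φ = 1/cos²(74.5°) = 1/0.2672² = 14.00.
True area = apparent / (areal scale) = 210000 / 14.00 ≈ 15000 km².

15000 km²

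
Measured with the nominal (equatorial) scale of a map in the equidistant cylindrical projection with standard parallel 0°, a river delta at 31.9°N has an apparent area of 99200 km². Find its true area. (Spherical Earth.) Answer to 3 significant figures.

For the equirectangular projection with φ₀ = 0 (plate carrée), h = 1 along meridians and k = sec φ along parallels.
Areal scale = h·k = 1 × sec φ; at 31.9°, h = 1.000, k = 1.178, so h·k = 1.178.
True area = apparent / (areal scale) = 99200 / 1.178 ≈ 84200 km².

84200 km²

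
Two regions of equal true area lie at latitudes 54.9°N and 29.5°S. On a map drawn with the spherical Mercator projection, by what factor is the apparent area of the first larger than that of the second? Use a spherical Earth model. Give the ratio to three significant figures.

2.29

Mercator areal scale is sec²φ.
At 54.9°: sec²(54.9°) = 1/0.5750² = 3.025.
At 29.5°: sec²(29.5°) = 1/0.8704² = 1.320.
Ratio = 3.025/1.320 = cos²(29.5°)/cos²(54.9°) ≈ 2.29.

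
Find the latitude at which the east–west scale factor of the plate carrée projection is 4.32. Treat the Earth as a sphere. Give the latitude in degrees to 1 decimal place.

76.6°

Plate carrée: h = 1, k = sec φ along parallels.
sec φ = 4.32  ⇒  cos φ = 0.2315  ⇒  φ ≈ 76.6°.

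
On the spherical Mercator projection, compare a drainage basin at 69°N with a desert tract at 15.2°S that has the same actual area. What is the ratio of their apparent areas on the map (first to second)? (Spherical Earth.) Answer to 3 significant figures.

On Mercator, area is exaggerated by sec²φ = 1/cos²φ.
At 69°: sec²(69°) = 1/0.3584² = 7.786.
At 15.2°: sec²(15.2°) = 1/0.9650² = 1.074.
Ratio = 7.786/1.074 = cos²(15.2°)/cos²(69°) ≈ 7.25.

7.25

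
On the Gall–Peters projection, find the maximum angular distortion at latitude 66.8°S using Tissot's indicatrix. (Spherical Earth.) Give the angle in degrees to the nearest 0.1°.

63.5°

Gall–Peters is a cylindrical equal-area projection with standard parallels at ±45°. Cylindrical equal-area (φ₀ = 45°): h = cos φ / cos 45° along meridians, k = cos 45° / cos φ along parallels; h·k = 1.
At 66.8°: h = 0.5571, k = 1.795; principal scales a = 1.795, b = 0.5571.
sin(ω/2) = (a − b)/(a + b) = 1.238/2.352 = 0.5263, so ω = 2 arcsin(0.5263) ≈ 63.5°.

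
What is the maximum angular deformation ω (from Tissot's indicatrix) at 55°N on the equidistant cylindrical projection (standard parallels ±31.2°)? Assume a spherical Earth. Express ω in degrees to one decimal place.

In the equirectangular projection with standard parallel φ₀ = 31.2° (x = Rλ cos φ₀, y = Rφ), meridians are true-scale (h = 1) and the parallel scale is k = cos φ₀ / cos φ.
At 55°: h = 1.000, k = 1.491; principal scales a = 1.491, b = 1.000.
sin(ω/2) = (a − b)/(a + b) = 0.4913/2.491 = 0.1972, so ω = 2 arcsin(0.1972) ≈ 22.7°.

22.7°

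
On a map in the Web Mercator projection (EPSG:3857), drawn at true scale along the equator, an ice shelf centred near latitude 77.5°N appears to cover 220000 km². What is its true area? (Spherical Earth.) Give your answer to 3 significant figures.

10300 km²

The Mercator projection is conformal; its linear scale factor is the same in every direction and equals sec φ = 1/cos φ.
Areal scale = k² = sec²φ = 1/cos²(77.5°) = 1/0.2164² = 21.35.
True area = apparent / (areal scale) = 220000 / 21.35 ≈ 10300 km².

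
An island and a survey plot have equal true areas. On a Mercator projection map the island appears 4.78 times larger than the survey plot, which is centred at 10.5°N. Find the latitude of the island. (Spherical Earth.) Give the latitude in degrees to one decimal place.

63.3°

Mercator areal scale is sec²φ, so apparent-area ratio = sec²φ₁ / sec²φ₂ = cos²φ₂ / cos²φ₁.
cos²φ₂ / cos²φ₁ = 4.78  ⇒  cos φ₁ = cos 10.5° / √4.78 = 0.9833/2.186 = 0.4497.
φ₁ = arccos(0.4497) ≈ 63.3°.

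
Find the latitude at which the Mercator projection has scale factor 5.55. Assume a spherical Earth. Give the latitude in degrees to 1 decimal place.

Mercator scale is k = sec φ = 1/cos φ.
1/cos φ = 5.55  ⇒  cos φ = 0.1802  ⇒  φ = arccos(0.1802) ≈ 79.6°.

79.6°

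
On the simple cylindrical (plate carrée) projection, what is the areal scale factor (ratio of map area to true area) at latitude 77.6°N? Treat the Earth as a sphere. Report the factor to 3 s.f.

In the plate carrée (x = Rλ, y = Rφ), meridians are true-scale (h = 1) and parallels are stretched by k = sec φ.
Areal scale = h·k = 1 × sec φ; at 77.6°, h = 1.000, k = 4.657, so h·k = 4.657.

4.66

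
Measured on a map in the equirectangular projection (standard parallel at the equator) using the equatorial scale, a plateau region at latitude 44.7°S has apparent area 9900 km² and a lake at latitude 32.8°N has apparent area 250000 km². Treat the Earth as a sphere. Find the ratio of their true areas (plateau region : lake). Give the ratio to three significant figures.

On the plate carrée, areal scale = h·k = 1 × sec φ, so true area = apparent × cos φ.
True area of plateau region: 9900 × cos(44.7°) = 9900 × 0.7108 = 7037 km².
True area of lake: 250000 × cos(32.8°) = 250000 × 0.8406 = 210100 km².
Ratio = 7037 / 210100 ≈ 0.0335.

0.0335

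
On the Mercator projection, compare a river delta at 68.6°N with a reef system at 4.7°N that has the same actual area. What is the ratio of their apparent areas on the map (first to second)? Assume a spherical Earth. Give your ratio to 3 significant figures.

Mercator areal scale is sec²φ.
At 68.6°: sec²(68.6°) = 1/0.3649² = 7.511.
At 4.7°: sec²(4.7°) = 1/0.9966² = 1.007.
Ratio = 7.511/1.007 = cos²(4.7°)/cos²(68.6°) ≈ 7.46.

7.46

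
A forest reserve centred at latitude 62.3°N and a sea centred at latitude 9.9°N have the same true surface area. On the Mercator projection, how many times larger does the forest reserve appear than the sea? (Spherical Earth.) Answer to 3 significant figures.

4.49

Mercator is conformal with k = sec φ, so areal scale = k² = sec²φ.
At 62.3°: sec²(62.3°) = 1/0.4648² = 4.628.
At 9.9°: sec²(9.9°) = 1/0.9851² = 1.030.
Ratio = 4.628/1.030 = cos²(9.9°)/cos²(62.3°) ≈ 4.49.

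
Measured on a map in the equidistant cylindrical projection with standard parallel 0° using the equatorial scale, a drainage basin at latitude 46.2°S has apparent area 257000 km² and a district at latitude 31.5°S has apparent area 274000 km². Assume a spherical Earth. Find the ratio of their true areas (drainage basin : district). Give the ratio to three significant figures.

Plate carrée has h = 1 and k = sec φ, giving areal scale sec φ; true area = (apparent area) · cos φ.
True area of drainage basin: 257000 × cos(46.2°) = 257000 × 0.6921 = 177900 km².
True area of district: 274000 × cos(31.5°) = 274000 × 0.8526 = 233600 km².
Ratio = 177900 / 233600 ≈ 0.761.

0.761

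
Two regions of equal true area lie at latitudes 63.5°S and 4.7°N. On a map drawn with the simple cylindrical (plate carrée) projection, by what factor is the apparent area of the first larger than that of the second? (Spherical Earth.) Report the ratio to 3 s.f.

For the equirectangular projection with φ₀ = 0 (plate carrée), h = 1 along meridians and k = sec φ along parallels.
Areal scale at 63.5°: h·k = 1.000 × 2.241 = 2.241.
Areal scale at 4.7°: h·k = 1.000 × 1.003 = 1.003.
Ratio = 2.241/1.003 ≈ 2.23.

2.23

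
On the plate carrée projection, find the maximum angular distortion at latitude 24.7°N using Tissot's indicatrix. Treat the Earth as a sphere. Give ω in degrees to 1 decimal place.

5.5°

In the plate carrée (x = Rλ, y = Rφ), meridians are true-scale (h = 1) and parallels are stretched by k = sec φ.
At 24.7°: h = 1.000, k = 1.101; principal scales a = 1.101, b = 1.000.
sin(ω/2) = (a − b)/(a + b) = 0.1007/2.101 = 0.04794, so ω = 2 arcsin(0.04794) ≈ 5.5°.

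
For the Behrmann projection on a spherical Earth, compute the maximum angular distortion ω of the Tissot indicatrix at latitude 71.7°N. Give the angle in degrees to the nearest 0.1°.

100.3°

The Behrmann projection is cylindrical equal-area with φ₀ = 30°. Cylindrical equal-area (φ₀ = 30°): h = cos φ / cos 30° along meridians, k = cos 30° / cos φ along parallels; h·k = 1.
At 71.7°: h = 0.3626, k = 2.758; principal scales a = 2.758, b = 0.3626.
sin(ω/2) = (a − b)/(a + b) = 2.396/3.121 = 0.7676, so ω = 2 arcsin(0.7676) ≈ 100.3°.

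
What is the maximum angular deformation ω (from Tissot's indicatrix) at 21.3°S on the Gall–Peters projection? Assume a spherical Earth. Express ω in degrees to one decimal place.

31.2°

The Gall–Peters projection is cylindrical equal-area with φ₀ = 45°. A cylindrical equal-area projection with standard parallel φ₀ has meridian scale h = cos φ / cos φ₀ and parallel scale k = cos φ₀ / cos φ (so areas are preserved, h·k = 1).
At 21.3°: h = 1.318, k = 0.7589; principal scales a = 1.318, b = 0.7589.
sin(ω/2) = (a − b)/(a + b) = 0.5587/2.077 = 0.2690, so ω = 2 arcsin(0.2690) ≈ 31.2°.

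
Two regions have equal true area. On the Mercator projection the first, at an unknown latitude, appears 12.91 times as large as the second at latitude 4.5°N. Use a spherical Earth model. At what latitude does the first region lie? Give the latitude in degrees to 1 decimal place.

For equal true areas on Mercator, apparent areas scale as sec²φ, so the ratio is cos²φ₂ / cos²φ₁.
cos²φ₂ / cos²φ₁ = 12.91  ⇒  cos φ₁ = cos 4.5° / √12.91 = 0.9969/3.593 = 0.2775.
φ₁ = arccos(0.2775) ≈ 73.9°.

73.9°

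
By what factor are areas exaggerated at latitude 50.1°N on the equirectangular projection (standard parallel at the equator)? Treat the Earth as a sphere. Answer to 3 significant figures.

1.56

In the plate carrée (x = Rλ, y = Rφ), meridians are true-scale (h = 1) and parallels are stretched by k = sec φ.
Areal scale = h·k = 1 × sec φ; at 50.1°, h = 1.000, k = 1.559, so h·k = 1.559.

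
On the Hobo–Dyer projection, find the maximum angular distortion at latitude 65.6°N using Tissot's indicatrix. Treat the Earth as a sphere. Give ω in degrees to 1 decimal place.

70.0°

Hobo–Dyer is a cylindrical equal-area projection with standard parallels at ±37.5°. Cylindrical equal-area (φ₀ = 37.5°): h = cos φ / cos 37.5° along meridians, k = cos 37.5° / cos φ along parallels; h·k = 1.
At 65.6°: h = 0.5207, k = 1.920; principal scales a = 1.920, b = 0.5207.
sin(ω/2) = (a − b)/(a + b) = 1.400/2.441 = 0.5734, so ω = 2 arcsin(0.5734) ≈ 70.0°.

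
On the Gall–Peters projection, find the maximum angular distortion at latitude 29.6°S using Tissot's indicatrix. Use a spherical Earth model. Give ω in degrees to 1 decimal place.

The Gall–Peters projection is cylindrical equal-area with φ₀ = 45°. For cylindrical equal-area with standard parallel φ₀, h = cos φ / cos φ₀ and k = cos φ₀ / cos φ, so h·k = 1.
At 29.6°: h = 1.230, k = 0.8132; principal scales a = 1.230, b = 0.8132.
sin(ω/2) = (a − b)/(a + b) = 0.4164/2.043 = 0.2038, so ω = 2 arcsin(0.2038) ≈ 23.5°.

23.5°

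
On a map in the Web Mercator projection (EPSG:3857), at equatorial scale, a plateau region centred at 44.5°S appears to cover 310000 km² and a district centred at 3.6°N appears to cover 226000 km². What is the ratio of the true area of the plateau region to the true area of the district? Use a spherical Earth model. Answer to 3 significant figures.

0.701

Since Mercator area scale is 1/cos²φ, the true area equals the apparent area multiplied by cos²φ.
True area of plateau region: 310000 × cos²(44.5°) = 310000 × 0.5087 = 157700 km².
True area of district: 226000 × cos²(3.6°) = 226000 × 0.9961 = 225100 km².
Ratio = 157700 / 225100 ≈ 0.701.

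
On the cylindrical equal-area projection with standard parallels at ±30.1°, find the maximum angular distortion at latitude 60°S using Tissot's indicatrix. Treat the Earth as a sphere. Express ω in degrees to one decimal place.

59.9°

For cylindrical equal-area with standard parallel φ₀, h = cos φ / cos φ₀ and k = cos φ₀ / cos φ, so h·k = 1.
At 60°: h = 0.5779, k = 1.730; principal scales a = 1.730, b = 0.5779.
sin(ω/2) = (a − b)/(a + b) = 1.152/2.308 = 0.4992, so ω = 2 arcsin(0.4992) ≈ 59.9°.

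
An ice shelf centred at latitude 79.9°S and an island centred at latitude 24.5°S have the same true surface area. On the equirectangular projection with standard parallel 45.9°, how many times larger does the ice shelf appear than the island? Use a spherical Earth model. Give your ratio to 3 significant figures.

5.19

With standard parallel φ₀ = 45.9°, the equirectangular projection gives x = Rλ cos φ₀, y = Rφ, so h = 1 and k = cos 45.9° / cos φ.
Areal scale at 79.9°: h·k = 1.000 × 3.968 = 3.968.
Areal scale at 24.5°: h·k = 1.000 × 0.7648 = 0.7648.
Ratio = 3.968/0.7648 ≈ 5.19.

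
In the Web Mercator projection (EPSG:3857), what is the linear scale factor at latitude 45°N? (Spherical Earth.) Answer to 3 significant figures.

1.41

Mercator is conformal, so the point scale is isotropic: h = k = sec φ = 1/cos φ.
k = 1/cos 45° = 1/0.7071 = 1.414.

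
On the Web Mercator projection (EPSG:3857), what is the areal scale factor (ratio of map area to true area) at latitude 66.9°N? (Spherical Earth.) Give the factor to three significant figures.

The Mercator projection is conformal; its linear scale factor is the same in every direction and equals sec φ = 1/cos φ.
Areal scale = k² = sec²φ = 1/cos²(66.9°) = 1/0.3923² = 6.497.

6.50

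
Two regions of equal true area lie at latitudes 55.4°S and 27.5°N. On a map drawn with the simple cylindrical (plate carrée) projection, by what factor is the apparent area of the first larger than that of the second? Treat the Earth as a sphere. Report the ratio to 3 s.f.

Plate carrée maps x = Rλ, y = Rφ. The meridian scale is h = 1 and the parallel scale is k = 1/cos φ = sec φ.
Areal scale at 55.4°: h·k = 1.000 × 1.761 = 1.761.
Areal scale at 27.5°: h·k = 1.000 × 1.127 = 1.127.
Ratio = 1.761/1.127 ≈ 1.56.

1.56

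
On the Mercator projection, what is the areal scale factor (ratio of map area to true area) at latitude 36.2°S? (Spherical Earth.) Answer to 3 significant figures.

The Mercator projection is conformal; its linear scale factor is the same in every direction and equals sec φ = 1/cos φ.
Areal scale = k² = sec²φ = 1/cos²(36.2°) = 1/0.8070² = 1.536.

1.54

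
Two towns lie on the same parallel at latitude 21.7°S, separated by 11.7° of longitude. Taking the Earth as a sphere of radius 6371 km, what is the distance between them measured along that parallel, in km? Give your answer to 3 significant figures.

1210 km

Arc length along a parallel = R cos φ · Δλ (with Δλ in radians).
= 6371 × cos 21.7° × (11.7° × π/180) = 6371 × 0.9291 × 0.2042 ≈ 1210 km.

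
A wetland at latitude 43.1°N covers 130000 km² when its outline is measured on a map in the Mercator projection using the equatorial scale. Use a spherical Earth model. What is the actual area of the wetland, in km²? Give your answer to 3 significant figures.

The Mercator projection is conformal; its linear scale factor is the same in every direction and equals sec φ = 1/cos φ.
Areal scale = k² = sec²φ = 1/cos²(43.1°) = 1/0.7302² = 1.876.
True area = apparent / (areal scale) = 130000 / 1.876 ≈ 69300 km².

69300 km²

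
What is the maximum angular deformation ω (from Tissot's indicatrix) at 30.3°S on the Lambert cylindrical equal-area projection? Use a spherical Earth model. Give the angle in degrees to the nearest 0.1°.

The Lambert cylindrical equal-area projection is the cylindrical equal-area projection with its standard parallel at the equator (φ₀ = 0). Cylindrical equal-area (φ₀ = 0°): h = cos φ / cos 0° along meridians, k = cos 0° / cos φ along parallels; h·k = 1.
At 30.3°: h = 0.8634, k = 1.158; principal scales a = 1.158, b = 0.8634.
sin(ω/2) = (a − b)/(a + b) = 0.2948/2.022 = 0.1458, so ω = 2 arcsin(0.1458) ≈ 16.8°.

16.8°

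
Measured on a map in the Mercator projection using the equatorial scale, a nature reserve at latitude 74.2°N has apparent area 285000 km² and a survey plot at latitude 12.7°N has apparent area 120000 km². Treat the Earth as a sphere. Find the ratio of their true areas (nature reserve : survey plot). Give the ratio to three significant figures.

0.185

On Mercator the areal scale is sec²φ, so true area = apparent × cos²φ.
True area of nature reserve: 285000 × cos²(74.2°) = 285000 × 0.07414 = 21130 km².
True area of survey plot: 120000 × cos²(12.7°) = 120000 × 0.9517 = 114200 km².
Ratio = 21130 / 114200 ≈ 0.185.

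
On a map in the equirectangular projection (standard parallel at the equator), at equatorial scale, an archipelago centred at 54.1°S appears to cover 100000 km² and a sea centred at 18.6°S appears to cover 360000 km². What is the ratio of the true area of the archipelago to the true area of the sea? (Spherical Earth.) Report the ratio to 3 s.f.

Plate carrée has h = 1 and k = sec φ, giving areal scale sec φ; true area = (apparent area) · cos φ.
True area of archipelago: 100000 × cos(54.1°) = 100000 × 0.5864 = 58640 km².
True area of sea: 360000 × cos(18.6°) = 360000 × 0.9478 = 341200 km².
Ratio = 58640 / 341200 ≈ 0.172.

0.172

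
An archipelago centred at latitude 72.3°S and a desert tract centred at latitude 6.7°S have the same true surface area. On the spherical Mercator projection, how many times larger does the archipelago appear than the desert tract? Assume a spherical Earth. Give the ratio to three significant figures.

10.7

On Mercator, area is exaggerated by sec²φ = 1/cos²φ.
At 72.3°: sec²(72.3°) = 1/0.3040² = 10.82.
At 6.7°: sec²(6.7°) = 1/0.9932² = 1.014.
Ratio = 10.82/1.014 = cos²(6.7°)/cos²(72.3°) ≈ 10.7.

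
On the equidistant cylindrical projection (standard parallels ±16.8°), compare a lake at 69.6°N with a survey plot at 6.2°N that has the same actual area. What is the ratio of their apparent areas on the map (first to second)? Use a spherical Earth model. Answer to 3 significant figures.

2.85

The equidistant cylindrical projection with φ₀ = 16.8° has h = 1 (meridians true) and k = cos φ₀ / cos φ along parallels.
Areal scale at 69.6°: h·k = 1.000 × 2.746 = 2.746.
Areal scale at 6.2°: h·k = 1.000 × 0.9630 = 0.9630.
Ratio = 2.746/0.9630 ≈ 2.85.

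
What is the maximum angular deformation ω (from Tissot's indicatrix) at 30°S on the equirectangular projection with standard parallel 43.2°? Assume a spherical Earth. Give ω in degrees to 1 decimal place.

9.9°

With standard parallel φ₀ = 43.2°, the equirectangular projection gives x = Rλ cos φ₀, y = Rφ, so h = 1 and k = cos 43.2° / cos φ.
At 30°: h = 1.000, k = 0.8417; principal scales a = 1.000, b = 0.8417.
sin(ω/2) = (a − b)/(a + b) = 0.1583/1.842 = 0.08593, so ω = 2 arcsin(0.08593) ≈ 9.9°.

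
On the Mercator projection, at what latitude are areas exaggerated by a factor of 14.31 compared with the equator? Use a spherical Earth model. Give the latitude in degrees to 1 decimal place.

74.7°

Mercator areal scale is sec²φ.
sec²φ = 14.31  ⇒  cos²φ = 0.06988  ⇒  cos φ = 0.2644.
φ = arccos(0.2644) ≈ 74.7°.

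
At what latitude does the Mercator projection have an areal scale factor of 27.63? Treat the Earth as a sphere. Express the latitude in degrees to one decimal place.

Mercator areal scale is sec²φ.
sec²φ = 27.63  ⇒  cos²φ = 0.03619  ⇒  cos φ = 0.1902.
φ = arccos(0.1902) ≈ 79.0°.

79.0°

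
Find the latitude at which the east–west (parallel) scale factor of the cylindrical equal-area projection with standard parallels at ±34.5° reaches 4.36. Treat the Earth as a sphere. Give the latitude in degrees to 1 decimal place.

A cylindrical equal-area projection with standard parallel φ₀ has meridian scale h = cos φ / cos φ₀ and parallel scale k = cos φ₀ / cos φ (so areas are preserved, h·k = 1).
k = cos φ₀ / cos φ = 4.36  ⇒  cos φ = cos 34.5° / 4.36 = 0.1890.
φ = arccos(0.1890) ≈ 79.1°.

79.1°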